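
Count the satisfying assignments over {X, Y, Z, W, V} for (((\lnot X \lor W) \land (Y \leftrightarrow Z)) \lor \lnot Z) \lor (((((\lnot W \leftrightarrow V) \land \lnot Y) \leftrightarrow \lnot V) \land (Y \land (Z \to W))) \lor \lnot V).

27

Initial set: {((((\lnot X \lor W) \land (Y \leftrightarrow Z)) \lor \lnot Z) \lor (((((\lnot W \leftrightarrow V) \land \lnot Y) \leftrightarrow \lnot V) \land (Y \land (Z \to W))) \lor \lnot V))}.
((((\lnot X \lor W) \land (Y \leftrightarrow Z)) \lor \lnot Z) \lor (((((\lnot W \leftrightarrow V) \land \lnot Y) \leftrightarrow \lnot V) \land (Y \land (Z \to W))) \lor \lnot V)): β-rule — branch into (((\lnot X \lor W) \land (Y \leftrightarrow Z)) \lor \lnot Z)  //  (((((\lnot W \leftrightarrow V) \land \lnot Y) \leftrightarrow \lnot V) \land (Y \land (Z \to W))) \lor \lnot V).
  branch 1 (add (((\lnot X \lor W) \land (Y \leftrightarrow Z)) \lor \lnot Z)):
    (((\lnot X \lor W) \land (Y \leftrightarrow Z)) \lor \lnot Z): β-rule — branch into ((\lnot X \lor W) \land (Y \leftrightarrow Z))  //  \lnot Z.
      branch 1.1 (add ((\lnot X \lor W) \land (Y \leftrightarrow Z))):
        ((\lnot X \lor W) \land (Y \leftrightarrow Z)): α-rule — add (\lnot X \lor W), (Y \leftrightarrow Z).
        (\lnot X \lor W): β-rule — branch into \lnot X  //  W.
          branch 1.1.1 (add \lnot X):
            (Y \leftrightarrow Z): β-rule — branch into Y, Z  //  \lnot Y, \lnot Z.
              branch 1.1.1.1 (add Y, Z):
                ○ open, literals {X=F, Y=T, Z=T}.
              branch 1.1.1.2 (add \lnot Y, \lnot Z):
                ○ open, literals {X=F, Y=F, Z=F}.
          branch 1.1.2 (add W):
            (Y \leftrightarrow Z): β-rule — branch into Y, Z  //  \lnot Y, \lnot Z.
              branch 1.1.2.1 (add Y, Z):
                ○ open, literals {W=T, Y=T, Z=T}.
              branch 1.1.2.2 (add \lnot Y, \lnot Z):
                ○ open, literals {W=T, Y=F, Z=F}.
      branch 1.2 (add \lnot Z):
        ○ open, literals {Z=F}.
  branch 2 (add (((((\lnot W \leftrightarrow V) \land \lnot Y) \leftrightarrow \lnot V) \land (Y \land (Z \to W))) \lor \lnot V)):
    (((((\lnot W \leftrightarrow V) \land \lnot Y) \leftrightarrow \lnot V) \land (Y \land (Z \to W))) \lor \lnot V): β-rule — branch into ((((\lnot W \leftrightarrow V) \land \lnot Y) \leftrightarrow \lnot V) \land (Y \land (Z \to W)))  //  \lnot V.
      branch 2.1 (add ((((\lnot W \leftrightarrow V) \land \lnot Y) \leftrightarrow \lnot V) \land (Y \land (Z \to W)))):
        ((((\lnot W \leftrightarrow V) \land \lnot Y) \leftrightarrow \lnot V) \land (Y \land (Z \to W))): α-rule — add (((\lnot W \leftrightarrow V) \land \lnot Y) \leftrightarrow \lnot V), (Y \land (Z \to W)).
        (Y \land (Z \to W)): α-rule — add Y, (Z \to W).
        (((\lnot W \leftrightarrow V) \land \lnot Y) \leftrightarrow \lnot V): β-rule — branch into ((\lnot W \leftrightarrow V) \land \lnot Y), \lnot V  //  \lnot ((\lnot W \leftrightarrow V) \land \lnot Y), \lnot \lnot V.
          branch 2.1.1 (add ((\lnot W \leftrightarrow V) \land \lnot Y), \lnot V):
            ((\lnot W \leftrightarrow V) \land \lnot Y): α-rule — add (\lnot W \leftrightarrow V), \lnot Y.
            × closes — contains both Y and \lnot Y.
          branch 2.1.2 (add \lnot ((\lnot W \leftrightarrow V) \land \lnot Y), \lnot \lnot V):
            (Z \to W): β-rule — branch into \lnot Z  //  W.
              branch 2.1.2.1 (add \lnot Z):
                \lnot ((\lnot W \leftrightarrow V) \land \lnot Y): β-rule — branch into \lnot (\lnot W \leftrightarrow V)  //  \lnot \lnot Y.
                  branch 2.1.2.1.1 (add \lnot (\lnot W \leftrightarrow V)):
                    \lnot (\lnot W \leftrightarrow V): β-rule — branch into \lnot W, \lnot V  //  \lnot \lnot W, V.
                      branch 2.1.2.1.1.1 (add \lnot W, \lnot V):
                        × closes — contains both V and \lnot V.
                      branch 2.1.2.1.1.2 (add \lnot \lnot W, V):
                        ○ open, literals {V=T, W=T, Y=T, Z=F}.
                  branch 2.1.2.1.2 (add \lnot \lnot Y):
                    ○ open, literals {V=T, Y=T, Z=F}.
              branch 2.1.2.2 (add W):
                \lnot ((\lnot W \leftrightarrow V) \land \lnot Y): β-rule — branch into \lnot (\lnot W \leftrightarrow V)  //  \lnot \lnot Y.
                  branch 2.1.2.2.1 (add \lnot (\lnot W \leftrightarrow V)):
                    \lnot (\lnot W \leftrightarrow V): β-rule — branch into \lnot W, \lnot V  //  \lnot \lnot W, V.
                      branch 2.1.2.2.1.1 (add \lnot W, \lnot V):
                        × closes — contains both W and \lnot W.
                      branch 2.1.2.2.1.2 (add \lnot \lnot W, V):
                        ○ open, literals {V=T, W=T, Y=T}.
                  branch 2.1.2.2.2 (add \lnot \lnot Y):
                    ○ open, literals {V=T, W=T, Y=T}.
      branch 2.2 (add \lnot V):
        ○ open, literals {V=F}.
3 branches closed, 10 open.
Each open branch fixes some atoms; the unmentioned ones are free. Counting distinct full assignments: branch {X=F, Y=T, Z=T} (W, V) contributes 4 new; branch {X=F, Y=F, Z=F} (W, V) contributes 4 new; branch {W=T, Y=T, Z=T} (X, V) contributes 2 new; branch {W=T, Y=F, Z=F} (X, V) contributes 2 new; branch {Z=F} (X, Y, W, V) contributes 10 new; branch {V=T, W=T, Y=T, Z=F} (X) contributes 0 new; branch {V=T, Y=T, Z=F} (X, W) contributes 0 new; branch {V=T, W=T, Y=T} (X, Z) contributes 0 new; branch {V=T, W=T, Y=T} (X, Z) contributes 0 new; branch {V=F} (X, Y, Z, W) contributes 5 new. Total: 27.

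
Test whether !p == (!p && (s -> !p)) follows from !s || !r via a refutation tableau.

Yes

Initial set: {T (!s || !r); F (!p == (!p && (s -> !p)))}.
T (!s || !r): β-rule — branch into T !s  //  T !r.
  branch 1 (add T !s):
    F (!p == (!p && (s -> !p))): β-rule — branch into T !p, F (!p && (s -> !p))  //  F !p, T (!p && (s -> !p)).
      branch 1.1 (add T !p, F (!p && (s -> !p))):
        F (!p && (s -> !p)): β-rule — branch into F !p  //  F (s -> !p).
          branch 1.1.1 (add F !p):
            × closes — contains both p and !p.
          branch 1.1.2 (add F (s -> !p)):
            F (s -> !p): α-rule — add T s, F !p.
            × closes — contains both s and !s.
      branch 1.2 (add F !p, T (!p && (s -> !p))):
        T (!p && (s -> !p)): α-rule — add T !p, T (s -> !p).
        × closes — contains both p and !p.
  branch 2 (add T !r):
    F (!p == (!p && (s -> !p))): β-rule — branch into T !p, F (!p && (s -> !p))  //  F !p, T (!p && (s -> !p)).
      branch 2.1 (add T !p, F (!p && (s -> !p))):
        F (!p && (s -> !p)): β-rule — branch into F !p  //  F (s -> !p).
          branch 2.1.1 (add F !p):
            × closes — contains both p and !p.
          branch 2.1.2 (add F (s -> !p)):
            F (s -> !p): α-rule — add T s, F !p.
            × closes — contains both p and !p.
      branch 2.2 (add F !p, T (!p && (s -> !p))):
        T (!p && (s -> !p)): α-rule — add T !p, T (s -> !p).
        × closes — contains both p and !p.
All 6 branches close.
Every branch closed, so the premises entail the conclusion.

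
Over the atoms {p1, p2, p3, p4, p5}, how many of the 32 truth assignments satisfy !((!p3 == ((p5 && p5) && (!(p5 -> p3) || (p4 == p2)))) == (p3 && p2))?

16

Initial set: {!((!p3 == ((p5 && p5) && (!(p5 -> p3) || (p4 == p2)))) == (p3 && p2))}.
!((!p3 == ((p5 && p5) && (!(p5 -> p3) || (p4 == p2)))) == (p3 && p2)): β-rule — branch into (!p3 == ((p5 && p5) && (!(p5 -> p3) || (p4 == p2)))), !(p3 && p2)  //  !(!p3 == ((p5 && p5) && (!(p5 -> p3) || (p4 == p2)))), (p3 && p2).
  branch 1 (add (!p3 == ((p5 && p5) && (!(p5 -> p3) || (p4 == p2)))), !(p3 && p2)):
    (!p3 == ((p5 && p5) && (!(p5 -> p3) || (p4 == p2)))): β-rule — branch into !p3, ((p5 && p5) && (!(p5 -> p3) || (p4 == p2)))  //  !!p3, !((p5 && p5) && (!(p5 -> p3) || (p4 == p2))).
      branch 1.1 (add !p3, ((p5 && p5) && (!(p5 -> p3) || (p4 == p2)))):
        ((p5 && p5) && (!(p5 -> p3) || (p4 == p2))): α-rule — add (p5 && p5), (!(p5 -> p3) || (p4 == p2)).
        (p5 && p5): α-rule — add p5, p5.
        !(p3 && p2): β-rule — branch into !p3  //  !p2.
          branch 1.1.1 (add !p3):
            (!(p5 -> p3) || (p4 == p2)): β-rule — branch into !(p5 -> p3)  //  (p4 == p2).
              branch 1.1.1.1 (add !(p5 -> p3)):
                !(p5 -> p3): α-rule — add p5, !p3.
                ○ open, literals {p3=false, p5=true}.
              branch 1.1.1.2 (add (p4 == p2)):
                (p4 == p2): β-rule — branch into p4, p2  //  !p4, !p2.
                  branch 1.1.1.2.1 (add p4, p2):
                    ○ open, literals {p2=true, p3=false, p4=true, p5=true}.
                  branch 1.1.1.2.2 (add !p4, !p2):
                    ○ open, literals {p2=false, p3=false, p4=false, p5=true}.
          branch 1.1.2 (add !p2):
            (!(p5 -> p3) || (p4 == p2)): β-rule — branch into !(p5 -> p3)  //  (p4 == p2).
              branch 1.1.2.1 (add !(p5 -> p3)):
                !(p5 -> p3): α-rule — add p5, !p3.
                ○ open, literals {p2=false, p3=false, p5=true}.
              branch 1.1.2.2 (add (p4 == p2)):
                (p4 == p2): β-rule — branch into p4, p2  //  !p4, !p2.
                  branch 1.1.2.2.1 (add p4, p2):
                    × closes — contains both p2 and !p2.
                  branch 1.1.2.2.2 (add !p4, !p2):
                    ○ open, literals {p2=false, p3=false, p4=false, p5=true}.
      branch 1.2 (add !!p3, !((p5 && p5) && (!(p5 -> p3) || (p4 == p2)))):
        !(p3 && p2): β-rule — branch into !p3  //  !p2.
          branch 1.2.1 (add !p3):
            × closes — contains both p3 and !p3.
          branch 1.2.2 (add !p2):
            !((p5 && p5) && (!(p5 -> p3) || (p4 == p2))): β-rule — branch into !(p5 && p5)  //  !(!(p5 -> p3) || (p4 == p2)).
              branch 1.2.2.1 (add !(p5 && p5)):
                !(p5 && p5): β-rule — branch into !p5  //  !p5.
                  branch 1.2.2.1.1 (add !p5):
                    ○ open, literals {p2=false, p3=true, p5=false}.
                  branch 1.2.2.1.2 (add !p5):
                    ○ open, literals {p2=false, p3=true, p5=false}.
              branch 1.2.2.2 (add !(!(p5 -> p3) || (p4 == p2))):
                !(!(p5 -> p3) || (p4 == p2)): α-rule — add !!(p5 -> p3), !(p4 == p2).
                !!(p5 -> p3): β-rule — branch into !p5  //  p3.
                  branch 1.2.2.2.1 (add !p5):
                    !(p4 == p2): β-rule — branch into p4, !p2  //  !p4, p2.
                      branch 1.2.2.2.1.1 (add p4, !p2):
                        ○ open, literals {p2=false, p3=true, p4=true, p5=false}.
                      branch 1.2.2.2.1.2 (add !p4, p2):
                        × closes — contains both p2 and !p2.
                  branch 1.2.2.2.2 (add p3):
                    !(p4 == p2): β-rule — branch into p4, !p2  //  !p4, p2.
                      branch 1.2.2.2.2.1 (add p4, !p2):
                        ○ open, literals {p2=false, p3=true, p4=true}.
                      branch 1.2.2.2.2.2 (add !p4, p2):
                        × closes — contains both p2 and !p2.
  branch 2 (add !(!p3 == ((p5 && p5) && (!(p5 -> p3) || (p4 == p2)))), (p3 && p2)):
    (p3 && p2): α-rule — add p3, p2.
    !(!p3 == ((p5 && p5) && (!(p5 -> p3) || (p4 == p2)))): β-rule — branch into !p3, !((p5 && p5) && (!(p5 -> p3) || (p4 == p2)))  //  !!p3, ((p5 && p5) && (!(p5 -> p3) || (p4 == p2))).
      branch 2.1 (add !p3, !((p5 && p5) && (!(p5 -> p3) || (p4 == p2)))):
        × closes — contains both p3 and !p3.
      branch 2.2 (add !!p3, ((p5 && p5) && (!(p5 -> p3) || (p4 == p2)))):
        ((p5 && p5) && (!(p5 -> p3) || (p4 == p2))): α-rule — add (p5 && p5), (!(p5 -> p3) || (p4 == p2)).
        (p5 && p5): α-rule — add p5, p5.
        (!(p5 -> p3) || (p4 == p2)): β-rule — branch into !(p5 -> p3)  //  (p4 == p2).
          branch 2.2.1 (add !(p5 -> p3)):
            !(p5 -> p3): α-rule — add p5, !p3.
            × closes — contains both p3 and !p3.
          branch 2.2.2 (add (p4 == p2)):
            (p4 == p2): β-rule — branch into p4, p2  //  !p4, !p2.
              branch 2.2.2.1 (add p4, p2):
                ○ open, literals {p2=true, p3=true, p4=true, p5=true}.
              branch 2.2.2.2 (add !p4, !p2):
                × closes — contains both p2 and !p2.
7 branches closed, 10 open.
Each open branch fixes some atoms; the unmentioned ones are free. Counting distinct full assignments: branch {p3=false, p5=true} (p1, p2, p4) contributes 8 new; branch {p2=true, p3=false, p4=true, p5=true} (p1) contributes 0 new; branch {p2=false, p3=false, p4=false, p5=true} (p1) contributes 0 new; branch {p2=false, p3=false, p5=true} (p1, p4) contributes 0 new; branch {p2=false, p3=false, p4=false, p5=true} (p1) contributes 0 new; branch {p2=false, p3=true, p5=false} (p1, p4) contributes 4 new; branch {p2=false, p3=true, p5=false} (p1, p4) contributes 0 new; branch {p2=false, p3=true, p4=true, p5=false} (p1) contributes 0 new; branch {p2=false, p3=true, p4=true} (p1, p5) contributes 2 new; branch {p2=true, p3=true, p4=true, p5=true} (p1) contributes 2 new. Total: 16.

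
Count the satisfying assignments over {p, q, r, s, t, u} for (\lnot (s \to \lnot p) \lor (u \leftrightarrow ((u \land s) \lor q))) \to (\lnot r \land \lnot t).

Initial set: {((\lnot (s \to \lnot p) \lor (u \leftrightarrow ((u \land s) \lor q))) \to (\lnot r \land \lnot t))}.
((\lnot (s \to \lnot p) \lor (u \leftrightarrow ((u \land s) \lor q))) \to (\lnot r \land \lnot t)): β-rule — branch into \lnot (\lnot (s \to \lnot p) \lor (u \leftrightarrow ((u \land s) \lor q)))  //  (\lnot r \land \lnot t).
  branch 1 (add \lnot (\lnot (s \to \lnot p) \lor (u \leftrightarrow ((u \land s) \lor q)))):
    \lnot (\lnot (s \to \lnot p) \lor (u \leftrightarrow ((u \land s) \lor q))): α-rule — add \lnot \lnot (s \to \lnot p), \lnot (u \leftrightarrow ((u \land s) \lor q)).
    \lnot \lnot (s \to \lnot p): β-rule — branch into \lnot s  //  \lnot p.
      branch 1.1 (add \lnot s):
        \lnot (u \leftrightarrow ((u \land s) \lor q)): β-rule — branch into u, \lnot ((u \land s) \lor q)  //  \lnot u, ((u \land s) \lor q).
          branch 1.1.1 (add u, \lnot ((u \land s) \lor q)):
            \lnot ((u \land s) \lor q): α-rule — add \lnot (u \land s), \lnot q.
            \lnot (u \land s): β-rule — branch into \lnot u  //  \lnot s.
              branch 1.1.1.1 (add \lnot u):
                × closes — contains both u and \lnot u.
              branch 1.1.1.2 (add \lnot s):
                ○ open, literals {q=F, s=F, u=T}.
          branch 1.1.2 (add \lnot u, ((u \land s) \lor q)):
            ((u \land s) \lor q): β-rule — branch into (u \land s)  //  q.
              branch 1.1.2.1 (add (u \land s)):
                (u \land s): α-rule — add u, s.
                × closes — contains both u and \lnot u.
              branch 1.1.2.2 (add q):
                ○ open, literals {q=T, s=F, u=F}.
      branch 1.2 (add \lnot p):
        \lnot (u \leftrightarrow ((u \land s) \lor q)): β-rule — branch into u, \lnot ((u \land s) \lor q)  //  \lnot u, ((u \land s) \lor q).
          branch 1.2.1 (add u, \lnot ((u \land s) \lor q)):
            \lnot ((u \land s) \lor q): α-rule — add \lnot (u \land s), \lnot q.
            \lnot (u \land s): β-rule — branch into \lnot u  //  \lnot s.
              branch 1.2.1.1 (add \lnot u):
                × closes — contains both u and \lnot u.
              branch 1.2.1.2 (add \lnot s):
                ○ open, literals {p=F, q=F, s=F, u=T}.
          branch 1.2.2 (add \lnot u, ((u \land s) \lor q)):
            ((u \land s) \lor q): β-rule — branch into (u \land s)  //  q.
              branch 1.2.2.1 (add (u \land s)):
                (u \land s): α-rule — add u, s.
                × closes — contains both u and \lnot u.
              branch 1.2.2.2 (add q):
                ○ open, literals {p=F, q=T, u=F}.
  branch 2 (add (\lnot r \land \lnot t)):
    (\lnot r \land \lnot t): α-rule — add \lnot r, \lnot t.
    ○ open, literals {r=F, t=F}.
4 branches closed, 5 open.
Each open branch fixes some atoms; the unmentioned ones are free. Counting distinct full assignments: branch {q=F, s=F, u=T} (p, r, t) contributes 8 new; branch {q=T, s=F, u=F} (p, r, t) contributes 8 new; branch {p=F, q=F, s=F, u=T} (r, t) contributes 0 new; branch {p=F, q=T, u=F} (r, s, t) contributes 4 new; branch {r=F, t=F} (p, q, s, u) contributes 11 new. Total: 31.

31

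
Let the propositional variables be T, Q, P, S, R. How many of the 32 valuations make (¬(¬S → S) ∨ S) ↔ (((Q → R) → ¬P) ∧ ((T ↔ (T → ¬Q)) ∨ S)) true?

12

Initial set: {((¬(¬S → S) ∨ S) ↔ (((Q → R) → ¬P) ∧ ((T ↔ (T → ¬Q)) ∨ S)))}.
((¬(¬S → S) ∨ S) ↔ (((Q → R) → ¬P) ∧ ((T ↔ (T → ¬Q)) ∨ S))): β-rule — branch into (¬(¬S → S) ∨ S), (((Q → R) → ¬P) ∧ ((T ↔ (T → ¬Q)) ∨ S))  //  ¬(¬(¬S → S) ∨ S), ¬(((Q → R) → ¬P) ∧ ((T ↔ (T → ¬Q)) ∨ S)).
  branch 1 (add (¬(¬S → S) ∨ S), (((Q → R) → ¬P) ∧ ((T ↔ (T → ¬Q)) ∨ S))):
    (((Q → R) → ¬P) ∧ ((T ↔ (T → ¬Q)) ∨ S)): α-rule — add ((Q → R) → ¬P), ((T ↔ (T → ¬Q)) ∨ S).
    (¬(¬S → S) ∨ S): β-rule — branch into ¬(¬S → S)  //  S.
      branch 1.1 (add ¬(¬S → S)):
        ¬(¬S → S): α-rule — add ¬S, ¬S.
        ((Q → R) → ¬P): β-rule — branch into ¬(Q → R)  //  ¬P.
          branch 1.1.1 (add ¬(Q → R)):
            ¬(Q → R): α-rule — add Q, ¬R.
            ((T ↔ (T → ¬Q)) ∨ S): β-rule — branch into (T ↔ (T → ¬Q))  //  S.
              branch 1.1.1.1 (add (T ↔ (T → ¬Q))):
                (T ↔ (T → ¬Q)): β-rule — branch into T, (T → ¬Q)  //  ¬T, ¬(T → ¬Q).
                  branch 1.1.1.1.1 (add T, (T → ¬Q)):
                    (T → ¬Q): β-rule — branch into ¬T  //  ¬Q.
                      branch 1.1.1.1.1.1 (add ¬T):
                        × closes — contains both T and ¬T.
                      branch 1.1.1.1.1.2 (add ¬Q):
                        × closes — contains both Q and ¬Q.
                  branch 1.1.1.1.2 (add ¬T, ¬(T → ¬Q)):
                    ¬(T → ¬Q): α-rule — add T, ¬¬Q.
                    × closes — contains both T and ¬T.
              branch 1.1.1.2 (add S):
                × closes — contains both S and ¬S.
          branch 1.1.2 (add ¬P):
            ((T ↔ (T → ¬Q)) ∨ S): β-rule — branch into (T ↔ (T → ¬Q))  //  S.
              branch 1.1.2.1 (add (T ↔ (T → ¬Q))):
                (T ↔ (T → ¬Q)): β-rule — branch into T, (T → ¬Q)  //  ¬T, ¬(T → ¬Q).
                  branch 1.1.2.1.1 (add T, (T → ¬Q)):
                    (T → ¬Q): β-rule — branch into ¬T  //  ¬Q.
                      branch 1.1.2.1.1.1 (add ¬T):
                        × closes — contains both T and ¬T.
                      branch 1.1.2.1.1.2 (add ¬Q):
                        ○ open, literals {P=0, Q=0, S=0, T=1}.
                  branch 1.1.2.1.2 (add ¬T, ¬(T → ¬Q)):
                    ¬(T → ¬Q): α-rule — add T, ¬¬Q.
                    × closes — contains both T and ¬T.
              branch 1.1.2.2 (add S):
                × closes — contains both S and ¬S.
      branch 1.2 (add S):
        ((Q → R) → ¬P): β-rule — branch into ¬(Q → R)  //  ¬P.
          branch 1.2.1 (add ¬(Q → R)):
            ¬(Q → R): α-rule — add Q, ¬R.
            ((T ↔ (T → ¬Q)) ∨ S): β-rule — branch into (T ↔ (T → ¬Q))  //  S.
              branch 1.2.1.1 (add (T ↔ (T → ¬Q))):
                (T ↔ (T → ¬Q)): β-rule — branch into T, (T → ¬Q)  //  ¬T, ¬(T → ¬Q).
                  branch 1.2.1.1.1 (add T, (T → ¬Q)):
                    (T → ¬Q): β-rule — branch into ¬T  //  ¬Q.
                      branch 1.2.1.1.1.1 (add ¬T):
                        × closes — contains both T and ¬T.
                      branch 1.2.1.1.1.2 (add ¬Q):
                        × closes — contains both Q and ¬Q.
                  branch 1.2.1.1.2 (add ¬T, ¬(T → ¬Q)):
                    ¬(T → ¬Q): α-rule — add T, ¬¬Q.
                    × closes — contains both T and ¬T.
              branch 1.2.1.2 (add S):
                ○ open, literals {Q=1, R=0, S=1}.
          branch 1.2.2 (add ¬P):
            ((T ↔ (T → ¬Q)) ∨ S): β-rule — branch into (T ↔ (T → ¬Q))  //  S.
              branch 1.2.2.1 (add (T ↔ (T → ¬Q))):
                (T ↔ (T → ¬Q)): β-rule — branch into T, (T → ¬Q)  //  ¬T, ¬(T → ¬Q).
                  branch 1.2.2.1.1 (add T, (T → ¬Q)):
                    (T → ¬Q): β-rule — branch into ¬T  //  ¬Q.
                      branch 1.2.2.1.1.1 (add ¬T):
                        × closes — contains both T and ¬T.
                      branch 1.2.2.1.1.2 (add ¬Q):
                        ○ open, literals {P=0, Q=0, S=1, T=1}.
                  branch 1.2.2.1.2 (add ¬T, ¬(T → ¬Q)):
                    ¬(T → ¬Q): α-rule — add T, ¬¬Q.
                    × closes — contains both T and ¬T.
              branch 1.2.2.2 (add S):
                ○ open, literals {P=0, S=1}.
  branch 2 (add ¬(¬(¬S → S) ∨ S), ¬(((Q → R) → ¬P) ∧ ((T ↔ (T → ¬Q)) ∨ S))):
    ¬(¬(¬S → S) ∨ S): α-rule — add ¬¬(¬S → S), ¬S.
    ¬(((Q → R) → ¬P) ∧ ((T ↔ (T → ¬Q)) ∨ S)): β-rule — branch into ¬((Q → R) → ¬P)  //  ¬((T ↔ (T → ¬Q)) ∨ S).
      branch 2.1 (add ¬((Q → R) → ¬P)):
        ¬((Q → R) → ¬P): α-rule — add (Q → R), ¬¬P.
        ¬¬(¬S → S): β-rule — branch into ¬¬S  //  S.
          branch 2.1.1 (add ¬¬S):
            × closes — contains both S and ¬S.
          branch 2.1.2 (add S):
            × closes — contains both S and ¬S.
      branch 2.2 (add ¬((T ↔ (T → ¬Q)) ∨ S)):
        ¬((T ↔ (T → ¬Q)) ∨ S): α-rule — add ¬(T ↔ (T → ¬Q)), ¬S.
        ¬¬(¬S → S): β-rule — branch into ¬¬S  //  S.
          branch 2.2.1 (add ¬¬S):
            × closes — contains both S and ¬S.
          branch 2.2.2 (add S):
            × closes — contains both S and ¬S.
16 branches closed, 4 open.
Each open branch fixes some atoms; the unmentioned ones are free. Counting distinct full assignments: branch {P=0, Q=0, S=0, T=1} (R) contributes 2 new; branch {Q=1, R=0, S=1} (T, P) contributes 4 new; branch {P=0, Q=0, S=1, T=1} (R) contributes 2 new; branch {P=0, S=1} (T, Q, R) contributes 4 new. Total: 12.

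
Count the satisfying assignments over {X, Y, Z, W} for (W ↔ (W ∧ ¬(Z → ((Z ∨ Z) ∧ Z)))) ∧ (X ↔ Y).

Initial set: {((W ↔ (W ∧ ¬(Z → ((Z ∨ Z) ∧ Z)))) ∧ (X ↔ Y))}.
((W ↔ (W ∧ ¬(Z → ((Z ∨ Z) ∧ Z)))) ∧ (X ↔ Y)): α-rule — add (W ↔ (W ∧ ¬(Z → ((Z ∨ Z) ∧ Z)))), (X ↔ Y).
(W ↔ (W ∧ ¬(Z → ((Z ∨ Z) ∧ Z)))): β-rule — branch into W, (W ∧ ¬(Z → ((Z ∨ Z) ∧ Z)))  //  ¬W, ¬(W ∧ ¬(Z → ((Z ∨ Z) ∧ Z))).
  branch 1 (add W, (W ∧ ¬(Z → ((Z ∨ Z) ∧ Z)))):
    (W ∧ ¬(Z → ((Z ∨ Z) ∧ Z))): α-rule — add W, ¬(Z → ((Z ∨ Z) ∧ Z)).
    ¬(Z → ((Z ∨ Z) ∧ Z)): α-rule — add Z, ¬((Z ∨ Z) ∧ Z).
    (X ↔ Y): β-rule — branch into X, Y  //  ¬X, ¬Y.
      branch 1.1 (add X, Y):
        ¬((Z ∨ Z) ∧ Z): β-rule — branch into ¬(Z ∨ Z)  //  ¬Z.
          branch 1.1.1 (add ¬(Z ∨ Z)):
            ¬(Z ∨ Z): α-rule — add ¬Z, ¬Z.
            × closes — contains both Z and ¬Z.
          branch 1.1.2 (add ¬Z):
            × closes — contains both Z and ¬Z.
      branch 1.2 (add ¬X, ¬Y):
        ¬((Z ∨ Z) ∧ Z): β-rule — branch into ¬(Z ∨ Z)  //  ¬Z.
          branch 1.2.1 (add ¬(Z ∨ Z)):
            ¬(Z ∨ Z): α-rule — add ¬Z, ¬Z.
            × closes — contains both Z and ¬Z.
          branch 1.2.2 (add ¬Z):
            × closes — contains both Z and ¬Z.
  branch 2 (add ¬W, ¬(W ∧ ¬(Z → ((Z ∨ Z) ∧ Z)))):
    (X ↔ Y): β-rule — branch into X, Y  //  ¬X, ¬Y.
      branch 2.1 (add X, Y):
        ¬(W ∧ ¬(Z → ((Z ∨ Z) ∧ Z))): β-rule — branch into ¬W  //  ¬¬(Z → ((Z ∨ Z) ∧ Z)).
          branch 2.1.1 (add ¬W):
            ○ open, literals {W=F, X=T, Y=T}.
          branch 2.1.2 (add ¬¬(Z → ((Z ∨ Z) ∧ Z))):
            ¬¬(Z → ((Z ∨ Z) ∧ Z)): β-rule — branch into ¬Z  //  ((Z ∨ Z) ∧ Z).
              branch 2.1.2.1 (add ¬Z):
                ○ open, literals {W=F, X=T, Y=T, Z=F}.
              branch 2.1.2.2 (add ((Z ∨ Z) ∧ Z)):
                ((Z ∨ Z) ∧ Z): α-rule — add (Z ∨ Z), Z.
                (Z ∨ Z): β-rule — branch into Z  //  Z.
                  branch 2.1.2.2.1 (add Z):
                    ○ open, literals {W=F, X=T, Y=T, Z=T}.
                  branch 2.1.2.2.2 (add Z):
                    ○ open, literals {W=F, X=T, Y=T, Z=T}.
      branch 2.2 (add ¬X, ¬Y):
        ¬(W ∧ ¬(Z → ((Z ∨ Z) ∧ Z))): β-rule — branch into ¬W  //  ¬¬(Z → ((Z ∨ Z) ∧ Z)).
          branch 2.2.1 (add ¬W):
            ○ open, literals {W=F, X=F, Y=F}.
          branch 2.2.2 (add ¬¬(Z → ((Z ∨ Z) ∧ Z))):
            ¬¬(Z → ((Z ∨ Z) ∧ Z)): β-rule — branch into ¬Z  //  ((Z ∨ Z) ∧ Z).
              branch 2.2.2.1 (add ¬Z):
                ○ open, literals {W=F, X=F, Y=F, Z=F}.
              branch 2.2.2.2 (add ((Z ∨ Z) ∧ Z)):
                ((Z ∨ Z) ∧ Z): α-rule — add (Z ∨ Z), Z.
                (Z ∨ Z): β-rule — branch into Z  //  Z.
                  branch 2.2.2.2.1 (add Z):
                    ○ open, literals {W=F, X=F, Y=F, Z=T}.
                  branch 2.2.2.2.2 (add Z):
                    ○ open, literals {W=F, X=F, Y=F, Z=T}.
4 branches closed, 8 open.
Each open branch fixes some atoms; the unmentioned ones are free. Counting distinct full assignments: branch {W=F, X=T, Y=T} (Z) contributes 2 new; branch {W=F, X=T, Y=T, Z=F} (none free) contributes 0 new; branch {W=F, X=T, Y=T, Z=T} (none free) contributes 0 new; branch {W=F, X=T, Y=T, Z=T} (none free) contributes 0 new; branch {W=F, X=F, Y=F} (Z) contributes 2 new; branch {W=F, X=F, Y=F, Z=F} (none free) contributes 0 new; branch {W=F, X=F, Y=F, Z=T} (none free) contributes 0 new; branch {W=F, X=F, Y=F, Z=T} (none free) contributes 0 new. Total: 4.

4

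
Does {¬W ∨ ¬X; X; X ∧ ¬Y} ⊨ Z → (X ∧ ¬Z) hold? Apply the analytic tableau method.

No

Initial set: {T (¬W ∨ ¬X); T X; T (X ∧ ¬Y); F (Z → (X ∧ ¬Z))}.
T (X ∧ ¬Y): α-rule — add T X, T ¬Y.
F (Z → (X ∧ ¬Z)): α-rule — add T Z, F (X ∧ ¬Z).
T (¬W ∨ ¬X): β-rule — branch into T ¬W  //  T ¬X.
  branch 1 (add T ¬W):
    F (X ∧ ¬Z): β-rule — branch into F X  //  F ¬Z.
      branch 1.1 (add F X):
        × closes — contains both X and ¬X.
      branch 1.2 (add F ¬Z):
        ○ open, literals {W=false, X=true, Y=false, Z=true}.
  branch 2 (add T ¬X):
    × closes — contains both X and ¬X.
2 branches closed, 1 open.
An open branch gives a countermodel: W=false, X=true, Y=false, Z=true (unmentioned atoms arbitrary); the premises hold there but the conclusion fails.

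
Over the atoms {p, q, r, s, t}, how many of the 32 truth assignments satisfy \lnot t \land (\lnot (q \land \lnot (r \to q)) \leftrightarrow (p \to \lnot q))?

12

Initial set: {(\lnot t \land (\lnot (q \land \lnot (r \to q)) \leftrightarrow (p \to \lnot q)))}.
(\lnot t \land (\lnot (q \land \lnot (r \to q)) \leftrightarrow (p \to \lnot q))): α-rule — add \lnot t, (\lnot (q \land \lnot (r \to q)) \leftrightarrow (p \to \lnot q)).
(\lnot (q \land \lnot (r \to q)) \leftrightarrow (p \to \lnot q)): β-rule — branch into \lnot (q \land \lnot (r \to q)), (p \to \lnot q)  //  \lnot \lnot (q \land \lnot (r \to q)), \lnot (p \to \lnot q).
  branch 1 (add \lnot (q \land \lnot (r \to q)), (p \to \lnot q)):
    \lnot (q \land \lnot (r \to q)): β-rule — branch into \lnot q  //  \lnot \lnot (r \to q).
      branch 1.1 (add \lnot q):
        (p \to \lnot q): β-rule — branch into \lnot p  //  \lnot q.
          branch 1.1.1 (add \lnot p):
            ○ open, literals {p=false, q=false, t=false}.
          branch 1.1.2 (add \lnot q):
            ○ open, literals {q=false, t=false}.
      branch 1.2 (add \lnot \lnot (r \to q)):
        (p \to \lnot q): β-rule — branch into \lnot p  //  \lnot q.
          branch 1.2.1 (add \lnot p):
            \lnot \lnot (r \to q): β-rule — branch into \lnot r  //  q.
              branch 1.2.1.1 (add \lnot r):
                ○ open, literals {p=false, r=false, t=false}.
              branch 1.2.1.2 (add q):
                ○ open, literals {p=false, q=true, t=false}.
          branch 1.2.2 (add \lnot q):
            \lnot \lnot (r \to q): β-rule — branch into \lnot r  //  q.
              branch 1.2.2.1 (add \lnot r):
                ○ open, literals {q=false, r=false, t=false}.
              branch 1.2.2.2 (add q):
                × closes — contains both q and \lnot q.
  branch 2 (add \lnot \lnot (q \land \lnot (r \to q)), \lnot (p \to \lnot q)):
    \lnot \lnot (q \land \lnot (r \to q)): α-rule — add q, \lnot (r \to q).
    \lnot (p \to \lnot q): α-rule — add p, \lnot \lnot q.
    \lnot (r \to q): α-rule — add r, \lnot q.
    × closes — contains both q and \lnot q.
2 branches closed, 5 open.
Each open branch fixes some atoms; the unmentioned ones are free. Counting distinct full assignments: branch {p=false, q=false, t=false} (r, s) contributes 4 new; branch {q=false, t=false} (p, r, s) contributes 4 new; branch {p=false, r=false, t=false} (q, s) contributes 2 new; branch {p=false, q=true, t=false} (r, s) contributes 2 new; branch {q=false, r=false, t=false} (p, s) contributes 0 new. Total: 12.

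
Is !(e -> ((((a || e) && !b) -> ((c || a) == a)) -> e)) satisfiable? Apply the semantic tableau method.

Unsatisfiable

Initial set: {!(e -> ((((a || e) && !b) -> ((c || a) == a)) -> e))}.
!(e -> ((((a || e) && !b) -> ((c || a) == a)) -> e)): α-rule — add e, !((((a || e) && !b) -> ((c || a) == a)) -> e).
!((((a || e) && !b) -> ((c || a) == a)) -> e): α-rule — add (((a || e) && !b) -> ((c || a) == a)), !e.
× closes — contains both e and !e.
All 1 branch closes.
Every branch closed; the formula is unsatisfiable.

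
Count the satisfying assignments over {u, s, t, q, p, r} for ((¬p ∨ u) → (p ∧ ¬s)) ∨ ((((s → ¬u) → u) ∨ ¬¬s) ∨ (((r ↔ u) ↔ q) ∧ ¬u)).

60

Initial set: {(((¬p ∨ u) → (p ∧ ¬s)) ∨ ((((s → ¬u) → u) ∨ ¬¬s) ∨ (((r ↔ u) ↔ q) ∧ ¬u)))}.
(((¬p ∨ u) → (p ∧ ¬s)) ∨ ((((s → ¬u) → u) ∨ ¬¬s) ∨ (((r ↔ u) ↔ q) ∧ ¬u))): β-rule — branch into ((¬p ∨ u) → (p ∧ ¬s))  //  ((((s → ¬u) → u) ∨ ¬¬s) ∨ (((r ↔ u) ↔ q) ∧ ¬u)).
  branch 1 (add ((¬p ∨ u) → (p ∧ ¬s))):
    ((¬p ∨ u) → (p ∧ ¬s)): β-rule — branch into ¬(¬p ∨ u)  //  (p ∧ ¬s).
      branch 1.1 (add ¬(¬p ∨ u)):
        ¬(¬p ∨ u): α-rule — add ¬¬p, ¬u.
        ○ open, literals {p=1, u=0}.
      branch 1.2 (add (p ∧ ¬s)):
        (p ∧ ¬s): α-rule — add p, ¬s.
        ○ open, literals {p=1, s=0}.
  branch 2 (add ((((s → ¬u) → u) ∨ ¬¬s) ∨ (((r ↔ u) ↔ q) ∧ ¬u))):
    ((((s → ¬u) → u) ∨ ¬¬s) ∨ (((r ↔ u) ↔ q) ∧ ¬u)): β-rule — branch into (((s → ¬u) → u) ∨ ¬¬s)  //  (((r ↔ u) ↔ q) ∧ ¬u).
      branch 2.1 (add (((s → ¬u) → u) ∨ ¬¬s)):
        (((s → ¬u) → u) ∨ ¬¬s): β-rule — branch into ((s → ¬u) → u)  //  ¬¬s.
          branch 2.1.1 (add ((s → ¬u) → u)):
            ((s → ¬u) → u): β-rule — branch into ¬(s → ¬u)  //  u.
              branch 2.1.1.1 (add ¬(s → ¬u)):
                ¬(s → ¬u): α-rule — add s, ¬¬u.
                ○ open, literals {s=1, u=1}.
              branch 2.1.1.2 (add u):
                ○ open, literals {u=1}.
          branch 2.1.2 (add ¬¬s):
            ¬¬s: drop double negation, giving s.
            ○ open, literals {s=1}.
      branch 2.2 (add (((r ↔ u) ↔ q) ∧ ¬u)):
        (((r ↔ u) ↔ q) ∧ ¬u): α-rule — add ((r ↔ u) ↔ q), ¬u.
        ((r ↔ u) ↔ q): β-rule — branch into (r ↔ u), q  //  ¬(r ↔ u), ¬q.
          branch 2.2.1 (add (r ↔ u), q):
            (r ↔ u): β-rule — branch into r, u  //  ¬r, ¬u.
              branch 2.2.1.1 (add r, u):
                × closes — contains both u and ¬u.
              branch 2.2.1.2 (add ¬r, ¬u):
                ○ open, literals {q=1, r=0, u=0}.
          branch 2.2.2 (add ¬(r ↔ u), ¬q):
            ¬(r ↔ u): β-rule — branch into r, ¬u  //  ¬r, u.
              branch 2.2.2.1 (add r, ¬u):
                ○ open, literals {q=0, r=1, u=0}.
              branch 2.2.2.2 (add ¬r, u):
                × closes — contains both u and ¬u.
2 branches closed, 7 open.
Each open branch fixes some atoms; the unmentioned ones are free. Counting distinct full assignments: branch {p=1, u=0} (s, t, q, r) contributes 16 new; branch {p=1, s=0} (u, t, q, r) contributes 8 new; branch {s=1, u=1} (t, q, p, r) contributes 16 new; branch {u=1} (s, t, q, p, r) contributes 8 new; branch {s=1} (u, t, q, p, r) contributes 8 new; branch {q=1, r=0, u=0} (s, t, p) contributes 2 new; branch {q=0, r=1, u=0} (s, t, p) contributes 2 new. Total: 60.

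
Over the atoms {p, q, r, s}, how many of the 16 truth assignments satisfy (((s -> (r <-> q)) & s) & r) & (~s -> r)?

2

Initial set: {((((s -> (r <-> q)) & s) & r) & (~s -> r))}.
((((s -> (r <-> q)) & s) & r) & (~s -> r)): α-rule — add (((s -> (r <-> q)) & s) & r), (~s -> r).
(((s -> (r <-> q)) & s) & r): α-rule — add ((s -> (r <-> q)) & s), r.
((s -> (r <-> q)) & s): α-rule — add (s -> (r <-> q)), s.
(~s -> r): β-rule — branch into ~~s  //  r.
  branch 1 (add ~~s):
    (s -> (r <-> q)): β-rule — branch into ~s  //  (r <-> q).
      branch 1.1 (add ~s):
        × closes — contains both s and ~s.
      branch 1.2 (add (r <-> q)):
        (r <-> q): β-rule — branch into r, q  //  ~r, ~q.
          branch 1.2.1 (add r, q):
            ○ open, literals {q=1, r=1, s=1}.
          branch 1.2.2 (add ~r, ~q):
            × closes — contains both r and ~r.
  branch 2 (add r):
    (s -> (r <-> q)): β-rule — branch into ~s  //  (r <-> q).
      branch 2.1 (add ~s):
        × closes — contains both s and ~s.
      branch 2.2 (add (r <-> q)):
        (r <-> q): β-rule — branch into r, q  //  ~r, ~q.
          branch 2.2.1 (add r, q):
            ○ open, literals {q=1, r=1, s=1}.
          branch 2.2.2 (add ~r, ~q):
            × closes — contains both r and ~r.
4 branches closed, 2 open.
Each open branch fixes some atoms; the unmentioned ones are free. Counting distinct full assignments: branch {q=1, r=1, s=1} (p) contributes 2 new; branch {q=1, r=1, s=1} (p) contributes 0 new. Total: 2.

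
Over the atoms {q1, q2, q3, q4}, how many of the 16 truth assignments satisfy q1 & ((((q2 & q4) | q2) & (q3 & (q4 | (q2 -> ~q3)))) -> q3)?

Initial set: {(q1 & ((((q2 & q4) | q2) & (q3 & (q4 | (q2 -> ~q3)))) -> q3))}.
(q1 & ((((q2 & q4) | q2) & (q3 & (q4 | (q2 -> ~q3)))) -> q3)): α-rule — add q1, ((((q2 & q4) | q2) & (q3 & (q4 | (q2 -> ~q3)))) -> q3).
((((q2 & q4) | q2) & (q3 & (q4 | (q2 -> ~q3)))) -> q3): β-rule — branch into ~(((q2 & q4) | q2) & (q3 & (q4 | (q2 -> ~q3))))  //  q3.
  branch 1 (add ~(((q2 & q4) | q2) & (q3 & (q4 | (q2 -> ~q3))))):
    ~(((q2 & q4) | q2) & (q3 & (q4 | (q2 -> ~q3)))): β-rule — branch into ~((q2 & q4) | q2)  //  ~(q3 & (q4 | (q2 -> ~q3))).
      branch 1.1 (add ~((q2 & q4) | q2)):
        ~((q2 & q4) | q2): α-rule — add ~(q2 & q4), ~q2.
        ~(q2 & q4): β-rule — branch into ~q2  //  ~q4.
          branch 1.1.1 (add ~q2):
            ○ open, literals {q1=1, q2=0}.
          branch 1.1.2 (add ~q4):
            ○ open, literals {q1=1, q2=0, q4=0}.
      branch 1.2 (add ~(q3 & (q4 | (q2 -> ~q3)))):
        ~(q3 & (q4 | (q2 -> ~q3))): β-rule — branch into ~q3  //  ~(q4 | (q2 -> ~q3)).
          branch 1.2.1 (add ~q3):
            ○ open, literals {q1=1, q3=0}.
          branch 1.2.2 (add ~(q4 | (q2 -> ~q3))):
            ~(q4 | (q2 -> ~q3)): α-rule — add ~q4, ~(q2 -> ~q3).
            ~(q2 -> ~q3): α-rule — add q2, ~~q3.
            ○ open, literals {q1=1, q2=1, q3=1, q4=0}.
  branch 2 (add q3):
    ○ open, literals {q1=1, q3=1}.
0 branches closed, 5 open.
Each open branch fixes some atoms; the unmentioned ones are free. Counting distinct full assignments: branch {q1=1, q2=0} (q3, q4) contributes 4 new; branch {q1=1, q2=0, q4=0} (q3) contributes 0 new; branch {q1=1, q3=0} (q2, q4) contributes 2 new; branch {q1=1, q2=1, q3=1, q4=0} (none free) contributes 1 new; branch {q1=1, q3=1} (q2, q4) contributes 1 new. Total: 8.

8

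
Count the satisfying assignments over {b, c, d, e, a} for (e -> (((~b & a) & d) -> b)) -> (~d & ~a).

Initial set: {((e -> (((~b & a) & d) -> b)) -> (~d & ~a))}.
((e -> (((~b & a) & d) -> b)) -> (~d & ~a)): β-rule — branch into ~(e -> (((~b & a) & d) -> b))  //  (~d & ~a).
  branch 1 (add ~(e -> (((~b & a) & d) -> b))):
    ~(e -> (((~b & a) & d) -> b)): α-rule — add e, ~(((~b & a) & d) -> b).
    ~(((~b & a) & d) -> b): α-rule — add ((~b & a) & d), ~b.
    ((~b & a) & d): α-rule — add (~b & a), d.
    (~b & a): α-rule — add ~b, a.
    ○ open, literals {a=T, b=F, d=T, e=T}.
  branch 2 (add (~d & ~a)):
    (~d & ~a): α-rule — add ~d, ~a.
    ○ open, literals {a=F, d=F}.
0 branches closed, 2 open.
Each open branch fixes some atoms; the unmentioned ones are free. Counting distinct full assignments: branch {a=T, b=F, d=T, e=T} (c) contributes 2 new; branch {a=F, d=F} (b, c, e) contributes 8 new. Total: 10.

10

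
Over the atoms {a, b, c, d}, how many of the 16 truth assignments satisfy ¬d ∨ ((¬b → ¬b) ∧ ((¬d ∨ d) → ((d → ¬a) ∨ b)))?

14

Initial set: {T (¬d ∨ ((¬b → ¬b) ∧ ((¬d ∨ d) → ((d → ¬a) ∨ b))))}.
T (¬d ∨ ((¬b → ¬b) ∧ ((¬d ∨ d) → ((d → ¬a) ∨ b)))): β-rule — branch into T ¬d  //  T ((¬b → ¬b) ∧ ((¬d ∨ d) → ((d → ¬a) ∨ b))).
  branch 1 (add T ¬d):
    ○ open, literals {d=false}.
  branch 2 (add T ((¬b → ¬b) ∧ ((¬d ∨ d) → ((d → ¬a) ∨ b)))):
    T ((¬b → ¬b) ∧ ((¬d ∨ d) → ((d → ¬a) ∨ b))): α-rule — add T (¬b → ¬b), T ((¬d ∨ d) → ((d → ¬a) ∨ b)).
    T (¬b → ¬b): β-rule — branch into F ¬b  //  T ¬b.
      branch 2.1 (add F ¬b):
        T ((¬d ∨ d) → ((d → ¬a) ∨ b)): β-rule — branch into F (¬d ∨ d)  //  T ((d → ¬a) ∨ b).
          branch 2.1.1 (add F (¬d ∨ d)):
            F (¬d ∨ d): α-rule — add F ¬d, F d.
            × closes — contains both d and ¬d.
          branch 2.1.2 (add T ((d → ¬a) ∨ b)):
            T ((d → ¬a) ∨ b): β-rule — branch into T (d → ¬a)  //  T b.
              branch 2.1.2.1 (add T (d → ¬a)):
                T (d → ¬a): β-rule — branch into F d  //  T ¬a.
                  branch 2.1.2.1.1 (add F d):
                    ○ open, literals {b=true, d=false}.
                  branch 2.1.2.1.2 (add T ¬a):
                    ○ open, literals {a=false, b=true}.
              branch 2.1.2.2 (add T b):
                ○ open, literals {b=true}.
      branch 2.2 (add T ¬b):
        T ((¬d ∨ d) → ((d → ¬a) ∨ b)): β-rule — branch into F (¬d ∨ d)  //  T ((d → ¬a) ∨ b).
          branch 2.2.1 (add F (¬d ∨ d)):
            F (¬d ∨ d): α-rule — add F ¬d, F d.
            × closes — contains both d and ¬d.
          branch 2.2.2 (add T ((d → ¬a) ∨ b)):
            T ((d → ¬a) ∨ b): β-rule — branch into T (d → ¬a)  //  T b.
              branch 2.2.2.1 (add T (d → ¬a)):
                T (d → ¬a): β-rule — branch into F d  //  T ¬a.
                  branch 2.2.2.1.1 (add F d):
                    ○ open, literals {b=false, d=false}.
                  branch 2.2.2.1.2 (add T ¬a):
                    ○ open, literals {a=false, b=false}.
              branch 2.2.2.2 (add T b):
                × closes — contains both b and ¬b.
3 branches closed, 6 open.
Each open branch fixes some atoms; the unmentioned ones are free. Counting distinct full assignments: branch {d=false} (a, b, c) contributes 8 new; branch {b=true, d=false} (a, c) contributes 0 new; branch {a=false, b=true} (c, d) contributes 2 new; branch {b=true} (a, c, d) contributes 2 new; branch {b=false, d=false} (a, c) contributes 0 new; branch {a=false, b=false} (c, d) contributes 2 new. Total: 14.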